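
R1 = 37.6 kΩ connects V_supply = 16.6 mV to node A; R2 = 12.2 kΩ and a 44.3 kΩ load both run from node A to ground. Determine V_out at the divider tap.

R2 ‖ R_L = (12.2 × 44.3)/(12.2 + 44.3) = 9.566 kΩ.
Then V_out = V_supply · R2'/(R1 + R2') = 16.6 × 9.566/47.17 = 3.367 mV.

V_out ≈ 3.37 mV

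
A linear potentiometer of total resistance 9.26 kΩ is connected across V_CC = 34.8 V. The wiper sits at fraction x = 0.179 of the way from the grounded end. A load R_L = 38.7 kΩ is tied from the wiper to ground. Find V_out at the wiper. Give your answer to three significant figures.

The pot divides into 7.602 kΩ above the wiper and 1.658 kΩ below.
R_L loads the lower segment: effective lower R = 1.589 kΩ.
Loaded-divider output: V_out = 34.8 × 0.1729 = 6.018 V.

V_out ≈ 6.02 V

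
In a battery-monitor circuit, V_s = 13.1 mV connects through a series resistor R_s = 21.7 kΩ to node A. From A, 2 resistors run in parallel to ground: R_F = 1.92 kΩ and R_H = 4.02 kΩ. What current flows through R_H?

Equivalent of the parallel group: R_p = 1.299 kΩ.
V_A = 13.1 × 1.299/23.00 = 0.7401 mV.
Branch current I = V_A/R_H = 0.7401/4.02 = 0.1841 µA.
(Check via current divider: I_total = 0.5696 µA; share G_k/ΣG = 0.3232 → same result.)

I ≈ 0.184 µA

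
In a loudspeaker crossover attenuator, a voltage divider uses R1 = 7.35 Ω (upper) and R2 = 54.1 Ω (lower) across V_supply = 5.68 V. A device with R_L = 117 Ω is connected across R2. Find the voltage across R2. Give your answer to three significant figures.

V_out ≈ 4.74 V

The load sits in parallel with R2, giving an effective lower resistance R2' = R2·R_L/(R2+R_L) = 36.99 Ω.
Then V_out = V_supply · R2'/(R1 + R2') = 5.68 × 36.99/44.34 = 4.739 V.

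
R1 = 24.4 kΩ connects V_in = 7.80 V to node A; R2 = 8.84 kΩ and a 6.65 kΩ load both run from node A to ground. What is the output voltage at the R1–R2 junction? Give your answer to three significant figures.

R2 ‖ R_L = (8.84 × 6.65)/(8.84 + 6.65) = 3.795 kΩ.
Voltage divider with the loaded lower leg: V_out = 7.80 × 3.795/(24.4 + 3.795) = 7.80 × 0.1346 = 1.050 V.
(Unloaded it would be 2.07 V; the load pulls it down.)

V_out ≈ 1.05 V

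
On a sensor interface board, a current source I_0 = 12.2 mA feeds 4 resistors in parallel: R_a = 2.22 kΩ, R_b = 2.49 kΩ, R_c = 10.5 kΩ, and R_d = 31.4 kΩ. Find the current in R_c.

Conductances: ΣG = 1/2.22 + 1/2.49 + 1/10.5 + 1/31.4 = 0.9791 (1/kΩ).
By the current-divider rule, I = I_0 · G_k/ΣG = 12.2 × 0.09727 = 1.187 mA.

I ≈ 1.19 mA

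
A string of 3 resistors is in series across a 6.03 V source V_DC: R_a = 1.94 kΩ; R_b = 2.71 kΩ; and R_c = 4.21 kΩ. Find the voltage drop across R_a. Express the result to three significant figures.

V ≈ 1.32 V

ΣR = 1.94 + 2.71 + 4.21 = 8.860 kΩ.
Voltage divider: V = V_DC · (1.940 / 8.860) = 6.03 × 0.2190 = 1.320 V.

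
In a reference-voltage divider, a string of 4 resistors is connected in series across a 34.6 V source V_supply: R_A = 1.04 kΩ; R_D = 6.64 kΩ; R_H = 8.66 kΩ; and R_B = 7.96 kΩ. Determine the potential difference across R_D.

V ≈ 9.45 V

ΣR = 1.04 + 6.64 + 8.66 + 7.96 = 24.30 kΩ.
V = V_supply · R/ΣR = 34.6 × 0.2733 = 9.454 V.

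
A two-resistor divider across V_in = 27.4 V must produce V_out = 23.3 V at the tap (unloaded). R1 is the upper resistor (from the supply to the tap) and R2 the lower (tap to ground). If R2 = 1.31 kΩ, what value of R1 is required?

V_out/V_in = R2/(R1+R2) = 0.8504.
So R1 = R2 · (V_in/V_out − 1) = 1.31 × (27.4/23.3 − 1) = 1.31 × 0.1760 = 0.2305 kΩ.

R1 ≈ 0.231 kΩ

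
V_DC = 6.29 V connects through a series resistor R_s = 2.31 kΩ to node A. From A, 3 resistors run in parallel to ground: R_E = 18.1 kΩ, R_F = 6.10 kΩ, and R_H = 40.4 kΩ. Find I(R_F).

I ≈ 0.660 mA

Equivalent of the parallel group: R_p = 4.099 kΩ.
V_A = 6.29 × 4.099/6.409 = 4.023 V.
I(R_F) = V_A / R_F = 4.023/6.10 = 0.6595 mA.
(Equivalently: I_total = 0.9814 mA, then current-divider fraction G_k/ΣG = 0.6720.)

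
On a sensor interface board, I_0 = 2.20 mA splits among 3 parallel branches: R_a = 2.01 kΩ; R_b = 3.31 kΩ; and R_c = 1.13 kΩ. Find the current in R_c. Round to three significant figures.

ΣG = 1/2.01 + 1/3.31 + 1/1.13 = 1.685.
Current divider: I(R_c) = I_0 · G_k/ΣG = 2.20 × (0.8850/1.685) = 2.20 × 0.5253 = 1.156 mA.

I ≈ 1.16 mA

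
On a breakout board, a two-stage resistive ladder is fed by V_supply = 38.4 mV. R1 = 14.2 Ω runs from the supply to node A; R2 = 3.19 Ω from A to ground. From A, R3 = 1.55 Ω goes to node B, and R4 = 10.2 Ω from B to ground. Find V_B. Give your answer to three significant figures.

V_B ≈ 5.01 mV

Looking into the second stage from A: R3 + R4 = 11.75 Ω appears in parallel with R2.
Effective lower resistance at A: R2 ‖ 11.75 = 2.509 Ω.
First divider: V_A = V_supply · 2.509/(14.2 + 2.509) = 5.766 mV.
V_B = V_A × 0.8681 = 5.005 mV.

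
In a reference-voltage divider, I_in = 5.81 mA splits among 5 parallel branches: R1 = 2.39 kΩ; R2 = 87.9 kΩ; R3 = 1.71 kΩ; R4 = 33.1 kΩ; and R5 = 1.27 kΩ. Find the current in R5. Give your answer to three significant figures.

ΣG = 1/2.39 + 1/87.9 + 1/1.71 + 1/33.1 + 1/1.27 = 1.832.
R5 takes the fraction G_k/ΣG = 0.7874/1.832 = 0.4298, so I = 5.81 × 0.4298 = 2.497 mA.

I ≈ 2.50 mA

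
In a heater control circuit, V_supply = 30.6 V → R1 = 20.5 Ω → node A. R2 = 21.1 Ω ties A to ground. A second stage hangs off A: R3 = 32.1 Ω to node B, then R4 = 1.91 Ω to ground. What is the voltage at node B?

V_B ≈ 0.668 V

Node A sees R2 in parallel with the series input of stage 2, R3 + R4 = 34.01 Ω.
Effective lower resistance at A: R2 ‖ 34.01 = 13.02 Ω.
So V_A = 30.6 × 0.3885 = 11.89 V.
V_B = V_A × 0.05616 = 0.6676 V.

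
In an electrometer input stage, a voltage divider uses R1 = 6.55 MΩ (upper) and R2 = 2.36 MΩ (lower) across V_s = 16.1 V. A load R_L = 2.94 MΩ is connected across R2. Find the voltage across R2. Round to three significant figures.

The load sits in parallel with R2, giving an effective lower resistance R2' = R2·R_L/(R2+R_L) = 1.309 MΩ.
Then V_out = V_s · R2'/(R1 + R2') = 16.1 × 1.309/7.859 = 2.682 V.
(Unloaded it would be 4.26 V; the load pulls it down.)

V_out ≈ 2.68 V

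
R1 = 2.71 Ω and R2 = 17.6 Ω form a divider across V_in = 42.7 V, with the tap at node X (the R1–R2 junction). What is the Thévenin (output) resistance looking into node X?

With V_in suppressed (replaced by a short), R_th = R1 ‖ R2 = (2.710 × 17.6)/(2.710 + 17.6) = 2.348 Ω.

R_th ≈ 2.35 Ω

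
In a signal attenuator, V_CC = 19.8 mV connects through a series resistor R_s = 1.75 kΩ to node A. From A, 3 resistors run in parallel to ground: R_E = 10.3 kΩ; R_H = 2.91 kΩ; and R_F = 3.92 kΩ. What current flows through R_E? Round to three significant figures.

Combine the parallel branches: R_p = (1/10.3 + 1/2.91 + 1/3.92)⁻¹ = 1.437 kΩ.
V_A = 19.8 × 1.437/3.187 = 8.928 mV.
Branch current I = V_A/R_E = 8.928/10.3 = 0.8668 µA.
(Check via current divider: I_total = 6.212 µA; share G_k/ΣG = 0.1395 → same result.)

I ≈ 0.867 µA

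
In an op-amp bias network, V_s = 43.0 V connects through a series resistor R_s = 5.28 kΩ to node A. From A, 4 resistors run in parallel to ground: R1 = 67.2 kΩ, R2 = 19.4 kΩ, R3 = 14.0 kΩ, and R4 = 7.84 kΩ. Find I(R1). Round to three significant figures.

Parallel bank: R_p = 1/(1/67.2 + 1/19.4 + 1/14.0 + 1/7.84) = 3.768 kΩ.
V_A by voltage divider: V_A = 43.0 × 3.768/(5.28 + 3.768) = 17.91 V.
Branch current I = V_A/R1 = 17.91/67.2 = 0.2665 mA.

I ≈ 0.266 mA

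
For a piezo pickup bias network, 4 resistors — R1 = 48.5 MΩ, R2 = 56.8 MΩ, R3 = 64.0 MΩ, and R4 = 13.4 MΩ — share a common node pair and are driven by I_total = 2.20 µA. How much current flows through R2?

I ≈ 0.301 µA

ΣG = 1/48.5 + 1/56.8 + 1/64.0 + 1/13.4 = 0.1285.
Current divider: I(R2) = I_total · G_k/ΣG = 2.20 × (0.01761/0.1285) = 2.20 × 0.1370 = 0.3015 µA.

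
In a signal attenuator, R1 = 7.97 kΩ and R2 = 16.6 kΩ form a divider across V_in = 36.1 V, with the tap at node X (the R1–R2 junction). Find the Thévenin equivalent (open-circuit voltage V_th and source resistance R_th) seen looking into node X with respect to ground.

With X open, the divider is unloaded: V_th = 36.1 × 16.6/24.57 = 24.39 V.
With V_in suppressed (replaced by a short), R_th = R1 ‖ R2 = (7.970 × 16.6)/(7.970 + 16.6) = 5.385 kΩ.

V_th ≈ 24.4 V, R_th ≈ 5.38 kΩ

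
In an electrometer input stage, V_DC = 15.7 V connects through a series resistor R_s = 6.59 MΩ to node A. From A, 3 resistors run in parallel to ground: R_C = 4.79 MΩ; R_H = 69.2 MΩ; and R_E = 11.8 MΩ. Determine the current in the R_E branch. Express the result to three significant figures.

I ≈ 0.439 µA

Parallel bank: R_p = 1/(1/4.79 + 1/69.2 + 1/11.8) = 3.247 MΩ.
V_A by voltage divider: V_A = 15.7 × 3.247/(6.59 + 3.247) = 5.182 V.
I(R_E) = V_A / R_E = 5.182/11.8 = 0.4392 µA.
(Equivalently: I_total = 1.596 µA, then current-divider fraction G_k/ΣG = 0.2752.)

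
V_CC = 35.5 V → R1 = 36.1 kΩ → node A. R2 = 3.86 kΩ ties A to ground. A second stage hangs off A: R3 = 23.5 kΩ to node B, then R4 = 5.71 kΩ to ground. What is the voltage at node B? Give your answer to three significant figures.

Looking into the second stage from A: R3 + R4 = 29.21 kΩ appears in parallel with R2.
Effective lower resistance at A: R2 ‖ 29.21 = 3.409 kΩ.
So V_A = 35.5 × 0.08629 = 3.063 V.
V_B = V_A × 0.1955 = 0.5988 V.

V_B ≈ 0.599 V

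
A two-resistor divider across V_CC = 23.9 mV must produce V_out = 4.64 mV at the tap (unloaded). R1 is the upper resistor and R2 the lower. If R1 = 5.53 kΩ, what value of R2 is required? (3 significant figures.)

R2 ≈ 1.33 kΩ

Required fraction k = V_out/V_CC = 0.1941.
Rearranging, R2 = R1·k/(1−k) = 5.53 × 0.2409 = 1.332 kΩ.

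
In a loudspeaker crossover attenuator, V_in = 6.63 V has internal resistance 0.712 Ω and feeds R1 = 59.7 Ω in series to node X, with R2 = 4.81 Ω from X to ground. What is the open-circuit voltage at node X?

R1' = 0.712 + 59.7 = 60.41 Ω (source resistance + R1).
With X open, the divider is unloaded: V_th = 6.63 × 4.81/65.22 = 0.4890 V.

V_th ≈ 0.489 V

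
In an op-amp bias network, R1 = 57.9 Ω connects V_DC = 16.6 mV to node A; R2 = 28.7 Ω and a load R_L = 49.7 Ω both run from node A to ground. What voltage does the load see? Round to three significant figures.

V_out ≈ 3.97 mV

R2 ‖ R_L = (28.7 × 49.7)/(28.7 + 49.7) = 18.19 Ω.
Then V_out = V_DC · R2'/(R1 + R2') = 16.6 × 18.19/76.09 = 3.969 mV.
(Unloaded it would be 5.50 mV; the load pulls it down.)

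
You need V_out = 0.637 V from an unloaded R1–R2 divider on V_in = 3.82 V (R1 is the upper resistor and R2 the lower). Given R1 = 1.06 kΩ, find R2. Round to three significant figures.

The divider ratio is R2/(R1+R2) = 0.637/3.82 = 0.1668.
Rearranging, R2 = R1·k/(1−k) = 1.06 × 0.2001 = 0.2121 kΩ.

R2 ≈ 0.212 kΩ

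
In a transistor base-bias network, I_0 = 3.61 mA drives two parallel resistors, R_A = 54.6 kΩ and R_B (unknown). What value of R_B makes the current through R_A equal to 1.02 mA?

Two-branch current divider: I_A = I_0 · R_B/(R_A + R_B).
With f = 0.2825, R_B = R_A · f/(1−f) = 54.6 × 0.3938 = 21.50 kΩ.

R_B ≈ 21.5 kΩ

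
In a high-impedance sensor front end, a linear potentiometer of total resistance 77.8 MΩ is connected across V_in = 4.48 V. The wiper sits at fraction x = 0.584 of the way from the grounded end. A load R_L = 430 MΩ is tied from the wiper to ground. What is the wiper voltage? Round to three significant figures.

V_out ≈ 2.51 V

Lower segment x·R_p = 45.44 MΩ; upper segment (1−x)·R_p = 32.36 MΩ.
(x·R_p) ‖ R_L = 41.09 MΩ.
Then V_out = V_in · 41.09/(32.36 + 41.09) = 2.506 V.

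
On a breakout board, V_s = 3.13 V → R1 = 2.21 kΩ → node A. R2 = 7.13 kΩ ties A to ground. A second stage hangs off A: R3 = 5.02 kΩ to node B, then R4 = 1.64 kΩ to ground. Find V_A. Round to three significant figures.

V_A ≈ 1.91 V

Looking into the second stage from A: R3 + R4 = 6.660 kΩ appears in parallel with R2.
Effective lower resistance at A: R2 ‖ 6.660 = 3.443 kΩ.
So V_A = 3.13 × 0.6091 = 1.906 V.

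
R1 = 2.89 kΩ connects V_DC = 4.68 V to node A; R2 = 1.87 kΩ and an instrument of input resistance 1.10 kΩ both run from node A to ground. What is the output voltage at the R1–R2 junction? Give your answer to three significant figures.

The load sits in parallel with R2, giving an effective lower resistance R2' = R2·R_L/(R2+R_L) = 0.6926 kΩ.
Now apply the divider: V_out = 4.68 × 0.1933 = 0.9047 V.

V_out ≈ 0.905 V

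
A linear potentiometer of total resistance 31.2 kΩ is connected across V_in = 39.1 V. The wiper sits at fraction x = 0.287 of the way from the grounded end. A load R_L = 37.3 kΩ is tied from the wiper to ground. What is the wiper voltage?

V_out ≈ 9.58 V

The pot divides into 22.25 kΩ above the wiper and 8.954 kΩ below.
Lower segment in parallel with the load: 8.954 ‖ 37.3 = 7.221 kΩ.
V_out = 39.1 × 7.221/(22.25 + 7.221) = 9.582 V.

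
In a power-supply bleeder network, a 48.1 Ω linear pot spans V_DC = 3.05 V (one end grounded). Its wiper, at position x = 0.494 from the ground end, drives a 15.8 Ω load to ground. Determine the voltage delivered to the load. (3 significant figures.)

The pot divides into 24.34 Ω above the wiper and 23.76 Ω below.
R_L loads the lower segment: effective lower R = 9.490 Ω.
Then V_out = V_DC · 9.490/(24.34 + 9.490) = 0.8556 V.

V_out ≈ 0.856 V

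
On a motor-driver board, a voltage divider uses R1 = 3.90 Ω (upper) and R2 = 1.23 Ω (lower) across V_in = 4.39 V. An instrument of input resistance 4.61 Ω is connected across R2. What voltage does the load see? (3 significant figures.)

The load sits in parallel with R2, giving an effective lower resistance R2' = R2·R_L/(R2+R_L) = 0.9709 Ω.
Voltage divider with the loaded lower leg: V_out = 4.39 × 0.9709/(3.90 + 0.9709) = 4.39 × 0.1993 = 0.8751 V.

V_out ≈ 0.875 V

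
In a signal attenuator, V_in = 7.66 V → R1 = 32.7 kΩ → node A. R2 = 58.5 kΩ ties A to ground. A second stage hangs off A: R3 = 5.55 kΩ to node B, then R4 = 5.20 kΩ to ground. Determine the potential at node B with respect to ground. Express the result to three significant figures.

V_B ≈ 0.805 V

Node A sees R2 in parallel with the series input of stage 2, R3 + R4 = 10.75 kΩ.
R2 ‖ (R3+R4) = 9.081 kΩ.
V_A = 7.66 × 9.081/(32.7 + 9.081) = 1.665 V.
V_B = V_A × 0.4837 = 0.8054 V.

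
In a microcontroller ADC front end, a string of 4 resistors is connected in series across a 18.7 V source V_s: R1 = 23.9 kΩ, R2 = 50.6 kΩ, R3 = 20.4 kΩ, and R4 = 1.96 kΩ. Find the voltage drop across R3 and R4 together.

V ≈ 4.32 V

Series total: ΣR = 23.9 + 50.6 + 20.4 + 1.96 = 96.86 kΩ.
R_{R3..R4} = 20.4 + 1.96 = 22.36 kΩ.
V = V_s · R/ΣR = 18.7 × 0.2308 = 4.317 V.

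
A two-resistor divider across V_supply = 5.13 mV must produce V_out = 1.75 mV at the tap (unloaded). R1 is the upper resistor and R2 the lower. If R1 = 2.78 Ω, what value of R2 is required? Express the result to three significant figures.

Required fraction k = V_out/V_supply = 0.3411.
So R2 = R1 · V_out/(V_supply − V_out) = 2.78 × 1.75/(5.13 − 1.75) = 2.78 × 0.5178 = 1.439 Ω.

R2 ≈ 1.44 Ω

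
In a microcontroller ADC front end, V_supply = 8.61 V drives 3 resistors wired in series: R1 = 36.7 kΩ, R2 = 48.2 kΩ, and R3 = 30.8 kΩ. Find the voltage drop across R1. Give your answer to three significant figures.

V ≈ 2.73 V

Series total: ΣR = 36.7 + 48.2 + 30.8 = 115.7 kΩ.
By the voltage-divider rule, V = 8.61 × 36.70/115.7 = 2.731 V.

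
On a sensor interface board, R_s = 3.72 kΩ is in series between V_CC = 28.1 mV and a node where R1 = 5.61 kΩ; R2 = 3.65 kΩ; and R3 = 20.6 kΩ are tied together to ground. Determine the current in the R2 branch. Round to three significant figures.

Equivalent of the parallel group: R_p = 1.997 kΩ.
V_A = 28.1 × 1.997/5.717 = 9.815 mV.
I(R2) = V_A / R2 = 9.815/3.65 = 2.689 µA.

I ≈ 2.69 µA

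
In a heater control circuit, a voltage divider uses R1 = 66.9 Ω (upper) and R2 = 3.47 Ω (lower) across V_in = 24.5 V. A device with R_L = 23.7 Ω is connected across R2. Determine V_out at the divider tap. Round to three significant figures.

V_out ≈ 1.06 V

R2 ‖ R_L = (3.47 × 23.7)/(3.47 + 23.7) = 3.027 Ω.
Voltage divider with the loaded lower leg: V_out = 24.5 × 3.027/(66.9 + 3.027) = 24.5 × 0.04329 = 1.060 V.
(Unloaded it would be 1.21 V; the load pulls it down.)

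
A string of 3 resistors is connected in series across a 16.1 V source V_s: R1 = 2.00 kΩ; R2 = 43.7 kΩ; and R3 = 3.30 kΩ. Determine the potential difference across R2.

ΣR = 2.00 + 43.7 + 3.30 = 49.00 kΩ.
V = V_s · R/ΣR = 16.1 × 0.8918 = 14.36 V.

V ≈ 14.4 V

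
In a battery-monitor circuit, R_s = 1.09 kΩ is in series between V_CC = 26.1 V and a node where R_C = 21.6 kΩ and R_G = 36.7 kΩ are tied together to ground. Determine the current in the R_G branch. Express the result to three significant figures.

I ≈ 0.658 mA

Combine the parallel branches: R_p = (1/21.6 + 1/36.7)⁻¹ = 13.60 kΩ.
V_A = 26.1 × 13.60/14.69 = 24.16 V.
I(R_G) = V_A / R_G = 24.16/36.7 = 0.6584 mA.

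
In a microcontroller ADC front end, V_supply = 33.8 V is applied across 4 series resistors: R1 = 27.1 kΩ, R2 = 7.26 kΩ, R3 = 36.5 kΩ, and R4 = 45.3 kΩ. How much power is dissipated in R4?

P ≈ 3.84 mW

ΣR = 116.2 kΩ → I = 33.8/116.2 = 0.2910 mA.
V(R4) = I·R = 13.18 V; P = V·I = 13.18 × 0.2910 = 3.835 mW.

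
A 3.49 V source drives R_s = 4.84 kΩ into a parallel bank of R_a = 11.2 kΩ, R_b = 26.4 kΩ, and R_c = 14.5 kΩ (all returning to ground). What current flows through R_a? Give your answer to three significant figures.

I ≈ 0.160 mA

Combine the parallel branches: R_p = (1/11.2 + 1/26.4 + 1/14.5)⁻¹ = 5.099 kΩ.
V_A = 3.49 × 5.099/9.939 = 1.790 V.
Branch current I = V_A/R_a = 1.790/11.2 = 0.1599 mA.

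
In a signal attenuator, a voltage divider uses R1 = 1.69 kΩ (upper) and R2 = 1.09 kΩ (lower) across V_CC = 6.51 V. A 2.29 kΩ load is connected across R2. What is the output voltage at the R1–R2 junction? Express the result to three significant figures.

V_out ≈ 1.98 V

First combine the lower leg with the load: R2 ‖ R_L = 0.7385 kΩ.
Voltage divider with the loaded lower leg: V_out = 6.51 × 0.7385/(1.69 + 0.7385) = 6.51 × 0.3041 = 1.980 V.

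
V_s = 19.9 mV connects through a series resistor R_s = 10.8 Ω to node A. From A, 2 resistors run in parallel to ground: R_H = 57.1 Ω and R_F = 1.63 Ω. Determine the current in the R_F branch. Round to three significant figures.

Parallel bank: R_p = 1/(1/57.1 + 1/1.63) = 1.585 Ω.
V_A by voltage divider: V_A = 19.9 × 1.585/(10.8 + 1.585) = 2.546 mV.
I(R_F) = V_A / R_F = 2.546/1.63 = 1.562 mA.

I ≈ 1.56 mA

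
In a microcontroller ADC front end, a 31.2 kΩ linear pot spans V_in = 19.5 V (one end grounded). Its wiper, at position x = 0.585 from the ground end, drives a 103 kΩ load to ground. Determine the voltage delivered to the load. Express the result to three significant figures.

V_out ≈ 10.6 V

Lower segment x·R_p = 18.25 kΩ; upper segment (1−x)·R_p = 12.95 kΩ.
Lower segment in parallel with the load: 18.25 ‖ 103 = 15.50 kΩ.
Loaded-divider output: V_out = 19.5 × 0.5449 = 10.63 V.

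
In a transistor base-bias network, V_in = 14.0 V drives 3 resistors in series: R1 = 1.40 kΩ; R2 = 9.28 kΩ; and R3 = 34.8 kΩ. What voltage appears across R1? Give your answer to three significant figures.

Series total: ΣR = 1.40 + 9.28 + 34.8 = 45.48 kΩ.
V = V_in · R/ΣR = 14.0 × 0.03078 = 0.4310 V.

V ≈ 0.431 V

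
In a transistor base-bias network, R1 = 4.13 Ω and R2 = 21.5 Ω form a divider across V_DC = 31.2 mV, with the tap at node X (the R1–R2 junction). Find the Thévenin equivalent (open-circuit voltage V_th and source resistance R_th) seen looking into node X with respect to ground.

V_th ≈ 26.2 mV, R_th ≈ 3.46 Ω

V_th is the unloaded tap voltage: V_DC · R2/(R1+R2) = 31.2 × 0.8389 = 26.17 mV.
With V_DC suppressed (replaced by a short), R_th = R1 ‖ R2 = (4.130 × 21.5)/(4.130 + 21.5) = 3.464 Ω.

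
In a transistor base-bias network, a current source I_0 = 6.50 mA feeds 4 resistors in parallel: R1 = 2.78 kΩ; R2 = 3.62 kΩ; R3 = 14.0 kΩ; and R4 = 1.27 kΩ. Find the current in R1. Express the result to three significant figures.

I ≈ 1.56 mA

Conductances: ΣG = 1/2.78 + 1/3.62 + 1/14.0 + 1/1.27 = 1.495 (1/kΩ).
Current divider: I(R1) = I_0 · G_k/ΣG = 6.50 × (0.3597/1.495) = 6.50 × 0.2406 = 1.564 mA.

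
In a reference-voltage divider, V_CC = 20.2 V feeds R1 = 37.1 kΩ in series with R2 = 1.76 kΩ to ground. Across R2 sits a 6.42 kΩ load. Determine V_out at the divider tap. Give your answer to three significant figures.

R2 ‖ R_L = (1.76 × 6.42)/(1.76 + 6.42) = 1.381 kΩ.
Now apply the divider: V_out = 20.2 × 0.03590 = 0.7251 V.
(Unloaded it would be 0.915 V; the load pulls it down.)

V_out ≈ 0.725 V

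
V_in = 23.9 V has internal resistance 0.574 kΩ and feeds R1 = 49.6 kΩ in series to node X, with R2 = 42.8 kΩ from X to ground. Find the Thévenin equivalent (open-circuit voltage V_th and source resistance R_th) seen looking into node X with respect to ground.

R1' = 0.574 + 49.6 = 50.17 kΩ (source resistance + R1).
Open-circuit (no load on X): V_th = V_in · R2/(R1' + R2) = 23.9 × 42.8/(50.17 + 42.8) = 11.00 V.
Looking into X with the source shorted: R_th = R1'·R2/(R1'+R2) = 50.17 × 42.8/92.97 = 23.10 kΩ.

V_th ≈ 11.0 V, R_th ≈ 23.1 kΩ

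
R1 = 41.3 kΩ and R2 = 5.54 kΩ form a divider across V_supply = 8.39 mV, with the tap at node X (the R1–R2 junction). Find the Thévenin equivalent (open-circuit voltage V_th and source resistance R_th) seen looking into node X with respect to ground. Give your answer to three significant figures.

V_th ≈ 0.992 mV, R_th ≈ 4.88 kΩ

Open-circuit (no load on X): V_th = V_supply · R2/(R1 + R2) = 8.39 × 5.54/(41.30 + 5.54) = 0.9923 mV.
With V_supply suppressed (replaced by a short), R_th = R1 ‖ R2 = (41.30 × 5.54)/(41.30 + 5.54) = 4.885 kΩ.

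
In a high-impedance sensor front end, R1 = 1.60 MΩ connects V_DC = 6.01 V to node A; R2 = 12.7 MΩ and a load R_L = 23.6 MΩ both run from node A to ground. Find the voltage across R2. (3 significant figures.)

V_out ≈ 5.03 V

First combine the lower leg with the load: R2 ‖ R_L = 8.257 MΩ.
Then V_out = V_DC · R2'/(R1 + R2') = 6.01 × 8.257/9.857 = 5.034 V.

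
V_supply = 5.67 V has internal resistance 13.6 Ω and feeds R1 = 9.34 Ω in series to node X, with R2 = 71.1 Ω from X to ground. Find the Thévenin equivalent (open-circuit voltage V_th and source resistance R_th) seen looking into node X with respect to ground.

V_th ≈ 4.29 V, R_th ≈ 17.3 Ω

R1' = 13.6 + 9.34 = 22.94 Ω (source resistance + R1).
With X open, the divider is unloaded: V_th = 5.67 × 71.1/94.04 = 4.287 V.
With V_supply suppressed (replaced by a short), R_th = R1' ‖ R2 = (22.94 × 71.1)/(22.94 + 71.1) = 17.34 Ω.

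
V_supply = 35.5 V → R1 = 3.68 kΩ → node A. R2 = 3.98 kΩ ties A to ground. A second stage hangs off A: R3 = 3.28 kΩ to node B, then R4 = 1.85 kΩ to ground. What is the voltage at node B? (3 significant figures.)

V_B ≈ 4.85 V

Node A sees R2 in parallel with the series input of stage 2, R3 + R4 = 5.130 kΩ.
Effective lower resistance at A: R2 ‖ 5.130 = 2.241 kΩ.
First divider: V_A = V_supply · 2.241/(3.68 + 2.241) = 13.44 V.
Stage 2 is unloaded, so V_B = V_A · R4/(R3+R4) = 13.44 × 1.85/5.130 = 4.846 V.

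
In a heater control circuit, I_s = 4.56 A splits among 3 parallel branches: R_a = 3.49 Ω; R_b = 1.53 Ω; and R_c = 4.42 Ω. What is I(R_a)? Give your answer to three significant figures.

I ≈ 1.12 A

Total conductance ΣG = 1/3.49 + 1/1.53 + 1/4.42 = 1.166 (units of 1/Ω).
R_a takes the fraction G_k/ΣG = 0.2865/1.166 = 0.2457, so I = 4.56 × 0.2457 = 1.120 A.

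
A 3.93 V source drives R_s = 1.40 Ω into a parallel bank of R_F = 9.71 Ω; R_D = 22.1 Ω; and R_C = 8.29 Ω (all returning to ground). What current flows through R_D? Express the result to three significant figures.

I ≈ 0.129 A

Parallel bank: R_p = 1/(1/9.71 + 1/22.1 + 1/8.29) = 3.719 Ω.
V_A = 3.93 × 3.719/5.119 = 2.855 V.
I(R_D) = V_A / R_D = 2.855/22.1 = 0.1292 A.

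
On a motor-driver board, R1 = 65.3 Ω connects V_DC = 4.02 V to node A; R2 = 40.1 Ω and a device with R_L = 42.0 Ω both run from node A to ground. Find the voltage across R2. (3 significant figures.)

V_out ≈ 0.961 V

The load sits in parallel with R2, giving an effective lower resistance R2' = R2·R_L/(R2+R_L) = 20.51 Ω.
Now apply the divider: V_out = 4.02 × 0.2391 = 0.9610 V.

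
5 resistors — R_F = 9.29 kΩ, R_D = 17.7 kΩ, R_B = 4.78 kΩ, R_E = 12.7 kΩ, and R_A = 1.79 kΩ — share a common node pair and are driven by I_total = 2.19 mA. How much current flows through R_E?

I ≈ 0.171 mA

Conductances: ΣG = 1/9.29 + 1/17.7 + 1/4.78 + 1/12.7 + 1/1.79 = 1.011 (1/kΩ).
Current divider: I(R_E) = I_total · G_k/ΣG = 2.19 × (0.07874/1.011) = 2.19 × 0.07790 = 0.1706 mA.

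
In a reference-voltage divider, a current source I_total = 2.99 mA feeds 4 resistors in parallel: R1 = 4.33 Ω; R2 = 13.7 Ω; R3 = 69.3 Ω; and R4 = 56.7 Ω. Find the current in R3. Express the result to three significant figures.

Total conductance ΣG = 1/4.33 + 1/13.7 + 1/69.3 + 1/56.7 = 0.3360 (units of 1/Ω).
R3 takes the fraction G_k/ΣG = 0.01443/0.3360 = 0.04295, so I = 2.99 × 0.04295 = 0.1284 mA.

I ≈ 0.128 mA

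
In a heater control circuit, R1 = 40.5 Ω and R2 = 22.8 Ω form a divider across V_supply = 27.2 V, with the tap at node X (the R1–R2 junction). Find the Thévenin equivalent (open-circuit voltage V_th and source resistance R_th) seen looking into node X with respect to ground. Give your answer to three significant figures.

V_th ≈ 9.80 V, R_th ≈ 14.6 Ω

V_th is the unloaded tap voltage: V_supply · R2/(R1+R2) = 27.2 × 0.3602 = 9.797 V.
Zeroing V_supply shorts the top of R1 to ground, so R_th = R1 ‖ R2 = 14.59 Ω.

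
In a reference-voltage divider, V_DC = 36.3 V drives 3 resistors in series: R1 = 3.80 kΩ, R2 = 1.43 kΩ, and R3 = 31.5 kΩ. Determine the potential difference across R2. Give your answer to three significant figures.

V ≈ 1.41 V

Series total: ΣR = 3.80 + 1.43 + 31.5 = 36.73 kΩ.
By the voltage-divider rule, V = 36.3 × 1.430/36.73 = 1.413 V.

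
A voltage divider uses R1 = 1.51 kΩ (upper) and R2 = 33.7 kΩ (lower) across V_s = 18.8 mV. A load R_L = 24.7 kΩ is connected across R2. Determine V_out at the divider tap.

V_out ≈ 17.0 mV

R2 ‖ R_L = (33.7 × 24.7)/(33.7 + 24.7) = 14.25 kΩ.
Then V_out = V_s · R2'/(R1 + R2') = 18.8 × 14.25/15.76 = 17.00 mV.
(Unloaded it would be 18.0 mV; the load pulls it down.)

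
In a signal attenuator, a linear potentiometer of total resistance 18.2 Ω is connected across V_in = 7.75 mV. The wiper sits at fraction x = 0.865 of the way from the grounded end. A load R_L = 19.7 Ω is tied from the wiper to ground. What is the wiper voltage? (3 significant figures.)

Split the track: R_lower = x·R_p = 15.74 Ω, R_upper = (1−x)·R_p = 2.457 Ω.
Lower segment in parallel with the load: 15.74 ‖ 19.7 = 8.750 Ω.
Loaded-divider output: V_out = 7.75 × 0.7808 = 6.051 mV.

V_out ≈ 6.05 mV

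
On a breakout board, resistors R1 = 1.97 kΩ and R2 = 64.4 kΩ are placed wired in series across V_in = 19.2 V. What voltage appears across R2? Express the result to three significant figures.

Series total: ΣR = 1.97 + 64.4 = 66.37 kΩ.
V = V_in · R/ΣR = 19.2 × 0.9703 = 18.63 V.

V ≈ 18.6 V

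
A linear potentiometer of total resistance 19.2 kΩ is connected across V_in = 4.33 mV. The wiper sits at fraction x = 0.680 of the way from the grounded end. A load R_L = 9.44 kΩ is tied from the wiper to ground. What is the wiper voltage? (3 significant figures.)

V_out ≈ 2.04 mV

Split the track: R_lower = x·R_p = 13.06 kΩ, R_upper = (1−x)·R_p = 6.144 kΩ.
R_L loads the lower segment: effective lower R = 5.479 kΩ.
Loaded-divider output: V_out = 4.33 × 0.4714 = 2.041 mV.
(Unloaded: V_out = x·V_in = 2.94 mV.)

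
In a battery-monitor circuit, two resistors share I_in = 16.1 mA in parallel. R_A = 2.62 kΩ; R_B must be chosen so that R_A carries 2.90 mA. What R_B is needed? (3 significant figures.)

R_B ≈ 0.576 kΩ

The fraction through R_A equals R_B/(R_A+R_B).
2.90/16.1 = R_B/(R_A + R_B) → R_B = R_A · (0.1801)/(1 − 0.1801) = 2.62 × 0.2197 = 0.5756 kΩ.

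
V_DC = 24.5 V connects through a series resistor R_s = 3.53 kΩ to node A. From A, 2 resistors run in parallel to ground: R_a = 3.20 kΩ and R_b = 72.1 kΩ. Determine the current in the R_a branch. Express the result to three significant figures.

I ≈ 3.56 mA

Parallel bank: R_p = 1/(1/3.20 + 1/72.1) = 3.064 kΩ.
Node voltage V_A = V_DC · R_p/(R_s + R_p) = 24.5 × 0.4647 = 11.38 V.
Branch current I = V_A/R_a = 11.38/3.20 = 3.558 mA.
(Check via current divider: I_total = 3.715 mA; share G_k/ΣG = 0.9575 → same result.)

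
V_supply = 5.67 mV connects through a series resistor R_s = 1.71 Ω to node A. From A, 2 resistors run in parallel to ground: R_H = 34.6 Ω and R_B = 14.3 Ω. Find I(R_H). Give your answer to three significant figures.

I ≈ 0.140 mA

Equivalent of the parallel group: R_p = 10.12 Ω.
V_A = 5.67 × 10.12/11.83 = 4.850 mV.
I(R_H) = V_A / R_H = 4.850/34.6 = 0.1402 mA.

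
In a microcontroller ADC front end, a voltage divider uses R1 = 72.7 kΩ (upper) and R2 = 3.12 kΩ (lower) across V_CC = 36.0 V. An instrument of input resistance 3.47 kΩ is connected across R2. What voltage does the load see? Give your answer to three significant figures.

First combine the lower leg with the load: R2 ‖ R_L = 1.643 kΩ.
Now apply the divider: V_out = 36.0 × 0.02210 = 0.7955 V.
(Unloaded it would be 1.48 V; the load pulls it down.)

V_out ≈ 0.796 V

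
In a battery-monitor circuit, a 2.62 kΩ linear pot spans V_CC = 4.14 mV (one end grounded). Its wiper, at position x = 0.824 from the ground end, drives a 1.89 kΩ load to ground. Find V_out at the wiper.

V_out ≈ 2.84 mV

Split the track: R_lower = x·R_p = 2.159 kΩ, R_upper = (1−x)·R_p = 0.4611 kΩ.
Lower segment in parallel with the load: 2.159 ‖ 1.89 = 1.008 kΩ.
Then V_out = V_CC · 1.008/(0.4611 + 1.008) = 2.840 mV.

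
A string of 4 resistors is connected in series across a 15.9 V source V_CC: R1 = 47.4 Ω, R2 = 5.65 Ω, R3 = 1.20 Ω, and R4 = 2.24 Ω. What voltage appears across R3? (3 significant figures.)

V ≈ 0.338 V

ΣR = 47.4 + 5.65 + 1.20 + 2.24 = 56.49 Ω.
Voltage divider: V = V_CC · (1.200 / 56.49) = 15.9 × 0.02124 = 0.3378 V.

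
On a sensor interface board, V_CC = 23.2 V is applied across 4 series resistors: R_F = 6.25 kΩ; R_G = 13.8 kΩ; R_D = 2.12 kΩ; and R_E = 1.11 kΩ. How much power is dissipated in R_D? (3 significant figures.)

Series current I = V_CC/ΣR = 23.2/23.28 = 0.9966 mA.
P(R_D) = I²·R_D = (0.9966)² × 2.12 = 2.105 mW.

P ≈ 2.11 mW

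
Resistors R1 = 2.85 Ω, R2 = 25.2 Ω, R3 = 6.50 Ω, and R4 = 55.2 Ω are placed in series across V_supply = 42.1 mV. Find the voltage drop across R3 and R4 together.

V ≈ 28.9 mV

Total series resistance ΣR = 2.85 + 25.2 + 6.50 + 55.2 = 89.75 Ω.
R_{R3..R4} = 6.50 + 55.2 = 61.70 Ω.
V = V_supply · R/ΣR = 42.1 × 0.6875 = 28.94 mV.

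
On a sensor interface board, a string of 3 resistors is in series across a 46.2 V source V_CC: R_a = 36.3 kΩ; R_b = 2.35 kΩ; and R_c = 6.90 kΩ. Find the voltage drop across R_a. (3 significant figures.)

Total series resistance ΣR = 36.3 + 2.35 + 6.90 = 45.55 kΩ.
By the voltage-divider rule, V = 46.2 × 36.30/45.55 = 36.82 V.

V ≈ 36.8 V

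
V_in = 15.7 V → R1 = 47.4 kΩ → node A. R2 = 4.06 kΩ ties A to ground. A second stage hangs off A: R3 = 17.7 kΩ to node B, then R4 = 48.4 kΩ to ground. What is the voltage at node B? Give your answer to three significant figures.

Node A sees R2 in parallel with the series input of stage 2, R3 + R4 = 66.10 kΩ.
Effective lower resistance at A: R2 ‖ 66.10 = 3.825 kΩ.
So V_A = 15.7 × 0.07467 = 1.172 V.
Then the unloaded second divider: V_B = V_A × R4/(R3+R4) = 1.172 × 0.7322 = 0.8584 V.

V_B ≈ 0.858 V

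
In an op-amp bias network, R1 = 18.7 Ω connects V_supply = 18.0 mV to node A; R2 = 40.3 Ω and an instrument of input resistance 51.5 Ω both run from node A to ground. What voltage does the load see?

First combine the lower leg with the load: R2 ‖ R_L = 22.61 Ω.
Then V_out = V_supply · R2'/(R1 + R2') = 18.0 × 22.61/41.31 = 9.852 mV.

V_out ≈ 9.85 mV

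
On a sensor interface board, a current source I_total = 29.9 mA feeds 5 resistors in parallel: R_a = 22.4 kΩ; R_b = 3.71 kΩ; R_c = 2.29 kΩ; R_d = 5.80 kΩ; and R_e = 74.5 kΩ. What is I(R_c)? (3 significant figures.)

I ≈ 13.9 mA

Conductances: ΣG = 1/22.4 + 1/3.71 + 1/2.29 + 1/5.80 + 1/74.5 = 0.9367 (1/kΩ).
By the current-divider rule, I = I_total · G_k/ΣG = 29.9 × 0.4662 = 13.94 mA.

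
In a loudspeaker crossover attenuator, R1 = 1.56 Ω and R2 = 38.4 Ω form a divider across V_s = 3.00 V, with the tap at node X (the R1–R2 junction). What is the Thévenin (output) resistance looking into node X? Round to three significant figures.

Looking into X with the source shorted: R_th = R1·R2/(R1+R2) = 1.560 × 38.4/39.96 = 1.499 Ω.

R_th ≈ 1.50 Ω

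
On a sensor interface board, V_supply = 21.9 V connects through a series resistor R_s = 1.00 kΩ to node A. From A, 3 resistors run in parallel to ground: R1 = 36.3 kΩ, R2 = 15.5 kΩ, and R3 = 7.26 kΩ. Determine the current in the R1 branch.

Parallel bank: R_p = 1/(1/36.3 + 1/15.5 + 1/7.26) = 4.352 kΩ.
V_A = 21.9 × 4.352/5.352 = 17.81 V.
I(R1) = V_A / R1 = 17.81/36.3 = 0.4906 mA.

I ≈ 0.491 mA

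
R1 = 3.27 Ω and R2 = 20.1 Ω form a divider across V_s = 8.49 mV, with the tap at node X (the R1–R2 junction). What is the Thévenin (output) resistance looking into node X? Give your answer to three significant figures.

Zeroing V_s shorts the top of R1 to ground, so R_th = R1 ‖ R2 = 2.812 Ω.

R_th ≈ 2.81 Ω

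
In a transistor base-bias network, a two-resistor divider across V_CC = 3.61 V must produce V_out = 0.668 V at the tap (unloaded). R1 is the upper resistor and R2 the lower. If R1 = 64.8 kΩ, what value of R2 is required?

The divider ratio is R2/(R1+R2) = 0.668/3.61 = 0.1850.
So R2 = R1 · V_out/(V_CC − V_out) = 64.8 × 0.668/(3.61 − 0.668) = 64.8 × 0.2271 = 14.71 kΩ.

R2 ≈ 14.7 kΩ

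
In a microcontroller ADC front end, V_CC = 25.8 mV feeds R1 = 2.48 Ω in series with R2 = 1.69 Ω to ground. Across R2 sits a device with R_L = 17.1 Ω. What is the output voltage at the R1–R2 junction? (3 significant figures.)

R2 ‖ R_L = (1.69 × 17.1)/(1.69 + 17.1) = 1.538 Ω.
Now apply the divider: V_out = 25.8 × 0.3828 = 9.876 mV.
(Unloaded it would be 10.5 mV; the load pulls it down.)

V_out ≈ 9.88 mV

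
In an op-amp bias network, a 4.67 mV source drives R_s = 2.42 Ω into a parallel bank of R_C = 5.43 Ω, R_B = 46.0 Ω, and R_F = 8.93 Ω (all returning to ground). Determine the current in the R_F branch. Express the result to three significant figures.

Combine the parallel branches: R_p = (1/5.43 + 1/46.0 + 1/8.93)⁻¹ = 3.146 Ω.
Node voltage V_A = V_in · R_p/(R_s + R_p) = 4.67 × 0.5652 = 2.639 mV.
Branch current I = V_A/R_F = 2.639/8.93 = 0.2956 mA.

I ≈ 0.296 mA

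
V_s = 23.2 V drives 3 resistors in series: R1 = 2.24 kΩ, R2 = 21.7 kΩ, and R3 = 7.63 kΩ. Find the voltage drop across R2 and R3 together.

V ≈ 21.6 V

Series total: ΣR = 2.24 + 21.7 + 7.63 = 31.57 kΩ.
R_{R2..R3} = 21.7 + 7.63 = 29.33 kΩ.
V = V_s · R/ΣR = 23.2 × 0.9290 = 21.55 V.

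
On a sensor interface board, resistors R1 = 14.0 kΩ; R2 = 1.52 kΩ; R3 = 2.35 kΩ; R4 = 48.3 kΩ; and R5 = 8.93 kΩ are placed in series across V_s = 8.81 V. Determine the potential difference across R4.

Series total: ΣR = 14.0 + 1.52 + 2.35 + 48.3 + 8.93 = 75.10 kΩ.
By the voltage-divider rule, V = 8.81 × 48.30/75.10 = 5.666 V.

V ≈ 5.67 V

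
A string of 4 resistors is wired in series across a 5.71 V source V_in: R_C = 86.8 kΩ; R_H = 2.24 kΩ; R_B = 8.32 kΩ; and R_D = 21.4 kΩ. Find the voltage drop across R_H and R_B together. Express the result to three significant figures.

ΣR = 86.8 + 2.24 + 8.32 + 21.4 = 118.8 kΩ.
R_{R_H..R_B} = 2.24 + 8.32 = 10.56 kΩ.
Voltage divider: V = V_in · (10.56 / 118.8) = 5.71 × 0.08892 = 0.5077 V.

V ≈ 0.508 V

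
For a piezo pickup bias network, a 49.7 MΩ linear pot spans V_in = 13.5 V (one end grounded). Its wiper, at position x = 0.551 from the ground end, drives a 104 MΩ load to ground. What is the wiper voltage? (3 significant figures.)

V_out ≈ 6.65 V

The pot divides into 22.32 MΩ above the wiper and 27.38 MΩ below.
Lower segment in parallel with the load: 27.38 ‖ 104 = 21.68 MΩ.
V_out = 13.5 × 21.68/(22.32 + 21.68) = 6.652 V.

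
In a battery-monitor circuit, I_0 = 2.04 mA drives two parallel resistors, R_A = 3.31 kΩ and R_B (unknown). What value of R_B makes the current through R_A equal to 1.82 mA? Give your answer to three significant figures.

Two-branch current divider: I_A = I_0 · R_B/(R_A + R_B).
1.82/2.04 = R_B/(R_A + R_B) → R_B = R_A · (0.8922)/(1 − 0.8922) = 3.31 × 8.273 = 27.38 kΩ.

R_B ≈ 27.4 kΩ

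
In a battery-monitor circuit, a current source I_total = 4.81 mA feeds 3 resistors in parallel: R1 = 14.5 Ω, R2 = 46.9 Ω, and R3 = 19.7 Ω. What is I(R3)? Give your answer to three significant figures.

I ≈ 1.73 mA

Conductances: ΣG = 1/14.5 + 1/46.9 + 1/19.7 = 0.1410 (1/Ω).
R3 takes the fraction G_k/ΣG = 0.05076/0.1410 = 0.3599, so I = 4.81 × 0.3599 = 1.731 mA.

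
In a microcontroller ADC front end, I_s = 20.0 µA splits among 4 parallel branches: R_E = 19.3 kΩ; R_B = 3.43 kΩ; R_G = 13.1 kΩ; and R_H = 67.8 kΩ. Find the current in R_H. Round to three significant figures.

I ≈ 0.679 µA

ΣG = 1/19.3 + 1/3.43 + 1/13.1 + 1/67.8 = 0.4344.
Current divider: I(R_H) = I_s · G_k/ΣG = 20.0 × (0.01475/0.4344) = 20.0 × 0.03395 = 0.6790 µA.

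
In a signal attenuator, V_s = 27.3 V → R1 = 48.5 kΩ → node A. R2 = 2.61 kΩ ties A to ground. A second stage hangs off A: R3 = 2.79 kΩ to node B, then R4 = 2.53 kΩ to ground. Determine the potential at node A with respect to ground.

V_A ≈ 0.951 V

Node A sees R2 in parallel with the series input of stage 2, R3 + R4 = 5.320 kΩ.
R2 ‖ (R3+R4) = 1.751 kΩ.
V_A = 27.3 × 1.751/(48.5 + 1.751) = 0.9513 V.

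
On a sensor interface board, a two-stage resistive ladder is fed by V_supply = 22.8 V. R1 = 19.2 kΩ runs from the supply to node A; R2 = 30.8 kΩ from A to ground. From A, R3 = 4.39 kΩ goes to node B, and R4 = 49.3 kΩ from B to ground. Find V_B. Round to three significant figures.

Looking into the second stage from A: R3 + R4 = 53.69 kΩ appears in parallel with R2.
Effective lower resistance at A: R2 ‖ 53.69 = 19.57 kΩ.
So V_A = 22.8 × 0.5048 = 11.51 V.
V_B = V_A × 0.9182 = 10.57 V.

V_B ≈ 10.6 V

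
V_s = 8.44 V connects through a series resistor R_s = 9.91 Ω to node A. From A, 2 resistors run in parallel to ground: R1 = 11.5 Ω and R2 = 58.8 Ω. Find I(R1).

I ≈ 0.361 A

Parallel bank: R_p = 1/(1/11.5 + 1/58.8) = 9.619 Ω.
Node voltage V_A = V_s · R_p/(R_s + R_p) = 8.44 × 0.4925 = 4.157 V.
Branch current I = V_A/R1 = 4.157/11.5 = 0.3615 A.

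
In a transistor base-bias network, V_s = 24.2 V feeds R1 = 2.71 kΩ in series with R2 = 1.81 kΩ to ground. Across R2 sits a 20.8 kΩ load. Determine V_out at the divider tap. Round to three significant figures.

V_out ≈ 9.21 V

The load sits in parallel with R2, giving an effective lower resistance R2' = R2·R_L/(R2+R_L) = 1.665 kΩ.
Then V_out = V_s · R2'/(R1 + R2') = 24.2 × 1.665/4.375 = 9.210 V.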